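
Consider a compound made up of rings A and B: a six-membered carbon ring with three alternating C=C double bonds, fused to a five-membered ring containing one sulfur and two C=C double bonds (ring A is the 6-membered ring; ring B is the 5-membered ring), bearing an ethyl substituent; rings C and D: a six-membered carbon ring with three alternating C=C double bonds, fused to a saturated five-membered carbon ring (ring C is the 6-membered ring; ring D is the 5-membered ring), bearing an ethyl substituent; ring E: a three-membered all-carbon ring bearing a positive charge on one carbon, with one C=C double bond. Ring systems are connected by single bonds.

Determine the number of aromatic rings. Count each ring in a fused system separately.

4

Rings A and B form a fused bicyclic system (with one sulfur) with 9 sp² atoms and 10 π electrons from ring double bonds plus a heteroatom lone pair. 10 = 4(2)+2, so the system is aromatic and both rings count as aromatic (benzothiophene).
Ring C has a continuous p-orbital overlap around the ring; 3 ring double bonds give 6 π electrons. That satisfies 4n+2 with n=1, so ring C is aromatic (benzene ring).
Ring D has three sp³ carbons, so it is not fully conjugated — not aromatic (cyclopentane ring).
Ring E is planar and fully conjugated; 1 ring double bond (2 π electrons) plus the carbocation's empty p orbital (0, but keeps the ring conjugated) give 2 π electrons. That satisfies 4n+2 with n=0, so ring E is aromatic (cyclopropenyl cation).
Aromatic: A, B, C, E. Total: 4.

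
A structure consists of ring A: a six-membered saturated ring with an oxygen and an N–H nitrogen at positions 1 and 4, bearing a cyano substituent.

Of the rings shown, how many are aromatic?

0

Ring A has only sp³ atoms, so it is not fully conjugated — not aromatic (morpholine).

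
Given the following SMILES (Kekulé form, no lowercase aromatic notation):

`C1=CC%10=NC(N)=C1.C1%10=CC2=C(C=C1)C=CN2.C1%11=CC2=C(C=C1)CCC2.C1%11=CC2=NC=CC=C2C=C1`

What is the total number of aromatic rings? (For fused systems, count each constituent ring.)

6

The SMILES encodes a six-membered ring of five carbons and one nitrogen with three alternating double bonds; a six-membered carbon ring with three alternating C=C double bonds, fused to a five-membered ring containing one N–H nitrogen and two C=C double bonds; a six-membered carbon ring with three alternating C=C double bonds, fused to a saturated five-membered carbon ring; two fused six-membered rings, each with three alternating double bonds; one ring is all carbon and the other has one ring nitrogen.
The 6-membered ring with one nitrogen is fully conjugated (every ring atom contributes a p orbital); 3 ring double bonds give 6 π electrons. Since 6 = 4n+2 (n=1), it is aromatic (pyridine).
The fused 6/5-membered bicyclic (with one N–H) is a single π system with 9 sp² atoms and 10 π electrons from ring double bonds plus a heteroatom lone pair. 10 = 4(2)+2, so the system is aromatic and both rings count as aromatic (indole).
The 6-membered ring has a continuous p-orbital overlap around the ring; 3 ring double bonds give 6 π electrons. That satisfies 4n+2 with n=1, so it is aromatic (benzene ring).
The 5-membered ring has three sp³ carbons, so it is not fully conjugated — not aromatic (cyclopentane ring).
The fused 6/6-membered bicyclic (with one nitrogen) is a single π system with 10 sp² atoms and 10 π electrons from ring double bonds. 10 = 4(2)+2, so the system is aromatic and both rings count as aromatic (quinoline).
6 of the 7 rings are aromatic. Total: 6.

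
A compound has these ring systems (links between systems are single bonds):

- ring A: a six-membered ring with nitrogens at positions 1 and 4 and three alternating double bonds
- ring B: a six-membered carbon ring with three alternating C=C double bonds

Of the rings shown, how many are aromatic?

2

Ring A has a continuous p-orbital overlap around the ring; 3 ring double bonds give 6 π electrons. Since 6 = 4n+2 (n=1), ring A is aromatic (pyrazine).
Ring B is fully conjugated (every ring atom contributes a p orbital); 3 ring double bonds give 6 π electrons. 6 = 4(1)+2, so ring B is aromatic (benzene).
Aromatic: A, B. Total: 2.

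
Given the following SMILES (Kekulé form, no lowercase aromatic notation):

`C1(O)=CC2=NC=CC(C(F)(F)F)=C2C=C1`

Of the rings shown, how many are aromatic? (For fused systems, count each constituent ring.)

2

The SMILES encodes two fused six-membered rings, each with three alternating double bonds; one ring is all carbon and the other has one ring nitrogen.
The fused 6/6-membered bicyclic (with one nitrogen) is a single π system with 10 sp² atoms and 10 π electrons from ring double bonds. 10 = 4(2)+2, so the system is aromatic and both rings count as aromatic (quinoline).
2 of the 2 rings are aromatic. Total: 2.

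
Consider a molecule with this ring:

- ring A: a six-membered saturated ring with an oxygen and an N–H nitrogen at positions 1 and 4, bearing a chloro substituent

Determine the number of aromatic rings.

0

Ring A has only sp³ atoms, so it is not fully conjugated — not aromatic (morpholine).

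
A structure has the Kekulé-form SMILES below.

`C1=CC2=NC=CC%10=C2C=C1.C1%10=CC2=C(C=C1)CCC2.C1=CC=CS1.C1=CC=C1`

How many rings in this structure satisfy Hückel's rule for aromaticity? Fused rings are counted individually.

The SMILES encodes two fused six-membered rings, each with three alternating double bonds; one ring is all carbon and the other has one ring nitrogen; a six-membered carbon ring with three alternating C=C double bonds, fused to a saturated five-membered carbon ring; a five-membered ring of four carbons and one sulfur, with two C=C double bonds; a four-membered carbon ring with two alternating C=C double bonds.
The fused 6/6-membered bicyclic (with one nitrogen) is a single π system with 10 sp² atoms and 10 π electrons from ring double bonds. 10 = 4(2)+2, so the system is aromatic and both rings count as aromatic (quinoline).
The 6-membered ring has a continuous p-orbital overlap around the ring; 3 ring double bonds give 6 π electrons. 6 = 4(1)+2, so it is aromatic (benzene ring).
The 5-membered ring has three sp³ carbons, so it is not fully conjugated — not aromatic (cyclopentane ring).
The 5-membered ring with one sulfur is fully conjugated (every ring atom contributes a p orbital); 2 ring double bonds (4 π electrons) plus a heteroatom lone pair (2) give 6 π electrons. That satisfies 4n+2 with n=1, so it is aromatic (thiophene).
The 4-membered ring has only sp² ring atoms; a planar conformation would have a fully conjugated π system of 4 electrons. But 4 = 4(1), which is 4n not 4n+2, so it is not aromatic (cyclobutadiene) — cyclobutadiene is antiaromatic and distorts to a rectangle.
4 of the 6 rings are aromatic. Total: 4.

4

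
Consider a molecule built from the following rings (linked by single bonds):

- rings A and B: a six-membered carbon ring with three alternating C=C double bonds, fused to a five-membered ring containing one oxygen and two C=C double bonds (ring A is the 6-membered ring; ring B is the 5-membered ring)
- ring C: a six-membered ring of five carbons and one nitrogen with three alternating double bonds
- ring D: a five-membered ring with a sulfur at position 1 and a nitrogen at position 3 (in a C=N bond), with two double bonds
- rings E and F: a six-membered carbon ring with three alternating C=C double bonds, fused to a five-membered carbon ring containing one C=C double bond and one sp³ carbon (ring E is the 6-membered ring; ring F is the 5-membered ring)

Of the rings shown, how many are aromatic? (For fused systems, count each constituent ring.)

5

Rings A and B form a fused bicyclic system (with one oxygen) with 9 sp² atoms and 10 π electrons from ring double bonds plus a heteroatom lone pair. 10 = 4(2)+2, so the system is aromatic and both rings count as aromatic (benzofuran).
Ring C is fully conjugated (every ring atom contributes a p orbital); 3 ring double bonds give 6 π electrons. Since 6 = 4n+2 (n=1), ring C is aromatic (pyridine).
Ring D is fully conjugated (every ring atom contributes a p orbital); 2 ring double bonds (4 π electrons) plus a heteroatom lone pair (2) give 6 π electrons. That satisfies 4n+2 with n=1, so ring D is aromatic (thiazole).
Ring E has a continuous p-orbital overlap around the ring; 3 ring double bonds give 6 π electrons. That satisfies 4n+2 with n=1, so ring E is aromatic (benzene ring).
Ring F has one sp³ carbon, so it is not fully conjugated — not aromatic (cyclopentene ring).
Aromatic: A, B, C, D, E. Total: 5.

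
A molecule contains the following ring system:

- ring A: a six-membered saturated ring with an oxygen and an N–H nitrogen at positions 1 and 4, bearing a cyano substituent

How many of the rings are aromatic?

Ring A has only sp³ atoms, so it is not fully conjugated — not aromatic (morpholine).

0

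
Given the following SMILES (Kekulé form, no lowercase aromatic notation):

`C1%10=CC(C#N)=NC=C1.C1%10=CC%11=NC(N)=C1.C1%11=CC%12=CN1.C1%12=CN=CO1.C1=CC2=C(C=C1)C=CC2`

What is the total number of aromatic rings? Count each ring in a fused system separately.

The SMILES encodes a six-membered ring of five carbons and one nitrogen with three alternating double bonds; a six-membered ring of five carbons and one nitrogen with three alternating double bonds; a five-membered ring of four carbons and one nitrogen bearing a hydrogen, with two C=C double bonds; a five-membered ring with an oxygen at position 1 and a nitrogen at position 3 (in a C=N bond), with two double bonds; a six-membered carbon ring with three alternating C=C double bonds, fused to a five-membered carbon ring containing one C=C double bond and one sp³ carbon.
The 6-membered ring with one nitrogen is fully conjugated (every ring atom contributes a p orbital); 3 ring double bonds give 6 π electrons. That satisfies 4n+2 with n=1, so it is aromatic (pyridine).
The second 6-membered ring with one nitrogen has a continuous p-orbital overlap around the ring; 3 ring double bonds give 6 π electrons. That satisfies 4n+2 with n=1, so it is aromatic (pyridine).
The 5-membered ring with one N–H is planar and fully conjugated; 2 ring double bonds (4 π electrons) plus a heteroatom lone pair (2) give 6 π electrons. Since 6 = 4n+2 (n=1), it is aromatic (pyrrole).
The 5-membered ring with one oxygen and one =N– is planar and fully conjugated; 2 ring double bonds (4 π electrons) plus a heteroatom lone pair (2) give 6 π electrons. Since 6 = 4n+2 (n=1), it is aromatic (oxazole).
The 6-membered ring is planar and fully conjugated; 3 ring double bonds give 6 π electrons. That satisfies 4n+2 with n=1, so it is aromatic (benzene ring).
The 5-membered ring has one sp³ carbon, so it is not fully conjugated — not aromatic (cyclopentene ring).
5 of the 6 rings are aromatic. Total: 5.

5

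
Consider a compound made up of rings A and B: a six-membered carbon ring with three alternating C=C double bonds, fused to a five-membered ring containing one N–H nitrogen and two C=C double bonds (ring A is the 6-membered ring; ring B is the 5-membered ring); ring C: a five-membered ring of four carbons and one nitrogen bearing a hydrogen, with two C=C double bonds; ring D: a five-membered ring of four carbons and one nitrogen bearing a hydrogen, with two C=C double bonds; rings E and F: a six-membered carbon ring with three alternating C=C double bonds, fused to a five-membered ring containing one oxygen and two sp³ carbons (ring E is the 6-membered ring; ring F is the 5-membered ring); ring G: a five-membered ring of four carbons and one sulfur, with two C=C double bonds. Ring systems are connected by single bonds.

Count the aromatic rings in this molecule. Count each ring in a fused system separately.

Rings A and B form a fused bicyclic system (with one N–H) with 9 sp² atoms and 10 π electrons from ring double bonds plus a heteroatom lone pair. 10 = 4(2)+2, so the system is aromatic and both rings count as aromatic (indole).
Ring C has a continuous p-orbital overlap around the ring; 2 ring double bonds (4 π electrons) plus a heteroatom lone pair (2) give 6 π electrons. 6 = 4(1)+2, so ring C is aromatic (pyrrole).
Ring D is fully conjugated (every ring atom contributes a p orbital); 2 ring double bonds (4 π electrons) plus a heteroatom lone pair (2) give 6 π electrons. 6 = 4(1)+2, so ring D is aromatic (pyrrole).
Ring E has a continuous p-orbital overlap around the ring; 3 ring double bonds give 6 π electrons. That satisfies 4n+2 with n=1, so ring E is aromatic (benzene ring).
Ring F has two sp³ carbons, so it is not fully conjugated — not aromatic (oxolane ring).
Ring G is fully conjugated (every ring atom contributes a p orbital); 2 ring double bonds (4 π electrons) plus a heteroatom lone pair (2) give 6 π electrons. Since 6 = 4n+2 (n=1), ring G is aromatic (thiophene).
Aromatic: A, B, C, D, E, G. Total: 6.

6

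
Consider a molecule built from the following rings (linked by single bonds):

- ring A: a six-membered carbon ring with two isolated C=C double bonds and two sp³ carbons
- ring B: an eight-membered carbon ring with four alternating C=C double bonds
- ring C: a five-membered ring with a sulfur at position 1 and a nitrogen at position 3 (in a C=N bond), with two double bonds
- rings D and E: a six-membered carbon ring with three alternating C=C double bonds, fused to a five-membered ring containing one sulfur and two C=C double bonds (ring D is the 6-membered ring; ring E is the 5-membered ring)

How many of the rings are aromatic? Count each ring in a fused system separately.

Ring A has two sp³ carbons, so it is not fully conjugated — not aromatic (1,4-cyclohexadiene).
Ring B has only sp² ring atoms; a planar conformation would have a fully conjugated π system of 8 electrons. But 8 = 4(2), which is 4n not 4n+2, so ring B is not aromatic (cyclooctatetraene) — cyclooctatetraene distorts into a non-planar tub to avoid antiaromaticity.
Ring C is planar and fully conjugated; 2 ring double bonds (4 π electrons) plus a heteroatom lone pair (2) give 6 π electrons. 6 = 4(1)+2, so ring C is aromatic (thiazole).
Rings D and E form a fused bicyclic system (with one sulfur) with 9 sp² atoms and 10 π electrons from ring double bonds plus a heteroatom lone pair. 10 = 4(2)+2, so the system is aromatic and both rings count as aromatic (benzothiophene).
Aromatic: C, D, E. Total: 3.

3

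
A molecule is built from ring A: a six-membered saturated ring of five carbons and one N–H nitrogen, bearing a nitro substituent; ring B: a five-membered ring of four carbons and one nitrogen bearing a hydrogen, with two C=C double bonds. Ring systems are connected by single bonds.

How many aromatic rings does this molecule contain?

Ring A has only sp³ atoms, so it is not fully conjugated — not aromatic (piperidine).
Ring B is fully conjugated (every ring atom contributes a p orbital); 2 ring double bonds (4 π electrons) plus a heteroatom lone pair (2) give 6 π electrons. Since 6 = 4n+2 (n=1), ring B is aromatic (pyrrole).
Aromatic: B. Total: 1.

1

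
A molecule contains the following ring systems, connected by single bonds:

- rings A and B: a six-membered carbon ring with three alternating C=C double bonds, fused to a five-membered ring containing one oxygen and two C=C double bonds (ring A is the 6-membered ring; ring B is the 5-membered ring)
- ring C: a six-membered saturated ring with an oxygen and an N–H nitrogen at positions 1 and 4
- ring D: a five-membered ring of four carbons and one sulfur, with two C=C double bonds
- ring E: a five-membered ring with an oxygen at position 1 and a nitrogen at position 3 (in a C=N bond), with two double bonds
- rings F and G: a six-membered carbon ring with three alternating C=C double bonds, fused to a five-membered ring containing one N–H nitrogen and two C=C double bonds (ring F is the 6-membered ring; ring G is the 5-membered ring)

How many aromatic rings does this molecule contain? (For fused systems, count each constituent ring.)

Rings A and B form a fused bicyclic system (with one oxygen) with 9 sp² atoms and 10 π electrons from ring double bonds plus a heteroatom lone pair. 10 = 4(2)+2, so the system is aromatic and both rings count as aromatic (benzofuran).
Ring C has only sp³ atoms, so it is not fully conjugated — not aromatic (morpholine).
Ring D is planar and fully conjugated; 2 ring double bonds (4 π electrons) plus a heteroatom lone pair (2) give 6 π electrons. 6 = 4(1)+2, so ring D is aromatic (thiophene).
Ring E is planar and fully conjugated; 2 ring double bonds (4 π electrons) plus a heteroatom lone pair (2) give 6 π electrons. 6 = 4(1)+2, so ring E is aromatic (oxazole).
Rings F and G form a fused bicyclic system (with one N–H) with 9 sp² atoms and 10 π electrons from ring double bonds plus a heteroatom lone pair. 10 = 4(2)+2, so the system is aromatic and both rings count as aromatic (indole).
Aromatic: A, B, D, E, F, G. Total: 6.

6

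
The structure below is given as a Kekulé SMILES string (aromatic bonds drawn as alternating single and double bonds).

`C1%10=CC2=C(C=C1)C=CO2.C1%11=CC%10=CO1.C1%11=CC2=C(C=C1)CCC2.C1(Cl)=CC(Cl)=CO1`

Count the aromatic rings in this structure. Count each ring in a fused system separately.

The SMILES encodes a six-membered carbon ring with three alternating C=C double bonds, fused to a five-membered ring containing one oxygen and two C=C double bonds; a five-membered ring of four carbons and one oxygen, with two C=C double bonds; a six-membered carbon ring with three alternating C=C double bonds, fused to a saturated five-membered carbon ring; a five-membered ring of four carbons and one oxygen, with two C=C double bonds.
The fused 6/5-membered bicyclic (with one oxygen) is a single π system with 9 sp² atoms and 10 π electrons from ring double bonds plus a heteroatom lone pair. 10 = 4(2)+2, so the system is aromatic and both rings count as aromatic (benzofuran).
The 5-membered ring with one oxygen has a continuous p-orbital overlap around the ring; 2 ring double bonds (4 π electrons) plus a heteroatom lone pair (2) give 6 π electrons. That satisfies 4n+2 with n=1, so it is aromatic (furan).
The 6-membered ring has a continuous p-orbital overlap around the ring; 3 ring double bonds give 6 π electrons. 6 = 4(1)+2, so it is aromatic (benzene ring).
The 5-membered ring has three sp³ carbons, so it is not fully conjugated — not aromatic (cyclopentane ring).
The second 5-membered ring with one oxygen is fully conjugated (every ring atom contributes a p orbital); 2 ring double bonds (4 π electrons) plus a heteroatom lone pair (2) give 6 π electrons. Since 6 = 4n+2 (n=1), it is aromatic (furan).
5 of the 6 rings are aromatic. Total: 5.

5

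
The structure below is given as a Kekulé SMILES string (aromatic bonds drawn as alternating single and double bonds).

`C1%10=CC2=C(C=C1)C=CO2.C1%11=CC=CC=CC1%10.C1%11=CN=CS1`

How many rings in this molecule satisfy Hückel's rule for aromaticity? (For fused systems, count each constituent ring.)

3

The SMILES encodes a six-membered carbon ring with three alternating C=C double bonds, fused to a five-membered ring containing one oxygen and two C=C double bonds; a seven-membered carbon ring with three C=C double bonds and one sp³ carbon; a five-membered ring with a sulfur at position 1 and a nitrogen at position 3 (in a C=N bond), with two double bonds.
The fused 6/5-membered bicyclic (with one oxygen) is a single π system with 9 sp² atoms and 10 π electrons from ring double bonds plus a heteroatom lone pair. 10 = 4(2)+2, so the system is aromatic and both rings count as aromatic (benzofuran).
The 7-membered ring has one sp³ carbon, so it is not fully conjugated — not aromatic (cycloheptatriene).
The 5-membered ring with one sulfur and one =N– has a continuous p-orbital overlap around the ring; 2 ring double bonds (4 π electrons) plus a heteroatom lone pair (2) give 6 π electrons. That satisfies 4n+2 with n=1, so it is aromatic (thiazole).
3 of the 4 rings are aromatic. Total: 3.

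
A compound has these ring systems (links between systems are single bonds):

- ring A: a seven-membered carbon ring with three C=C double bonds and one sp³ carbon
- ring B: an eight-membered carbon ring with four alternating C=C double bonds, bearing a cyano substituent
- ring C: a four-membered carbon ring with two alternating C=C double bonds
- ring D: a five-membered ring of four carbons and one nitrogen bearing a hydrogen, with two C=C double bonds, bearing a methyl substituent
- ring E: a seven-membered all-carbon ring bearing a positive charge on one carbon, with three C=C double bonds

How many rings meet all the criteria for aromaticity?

2

Ring A has one sp³ carbon, so it is not fully conjugated — not aromatic (cycloheptatriene).
Ring B has only sp² ring atoms; a planar conformation would have a fully conjugated π system of 8 electrons. But 8 = 4(2), which is 4n not 4n+2, so ring B is not aromatic (cyclooctatetraene) — cyclooctatetraene distorts into a non-planar tub to avoid antiaromaticity.
Ring C has only sp² ring atoms; a planar conformation would have a fully conjugated π system of 4 electrons. But 4 = 4(1), which is 4n not 4n+2, so ring C is not aromatic (cyclobutadiene) — cyclobutadiene is antiaromatic and distorts to a rectangle.
Ring D has a continuous p-orbital overlap around the ring; 2 ring double bonds (4 π electrons) plus a heteroatom lone pair (2) give 6 π electrons. 6 = 4(1)+2, so ring D is aromatic (pyrrole).
Ring E is planar and fully conjugated; 3 ring double bonds (6 π electrons) plus the carbocation's empty p orbital (0, but keeps the ring conjugated) give 6 π electrons. Since 6 = 4n+2 (n=1), ring E is aromatic (tropylium cation).
Aromatic: D, E. Total: 2.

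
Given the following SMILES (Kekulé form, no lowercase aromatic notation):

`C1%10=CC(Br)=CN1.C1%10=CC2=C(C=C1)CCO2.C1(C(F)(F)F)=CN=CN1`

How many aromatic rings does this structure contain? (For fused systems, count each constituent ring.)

3

The SMILES encodes a five-membered ring of four carbons and one nitrogen bearing a hydrogen, with two C=C double bonds; a six-membered carbon ring with three alternating C=C double bonds, fused to a five-membered ring containing one oxygen and two sp³ carbons; a five-membered ring with nitrogens at positions 1 and 3 (one bearing H, one in a C=N bond) and two double bonds.
The 5-membered ring with one N–H has a continuous p-orbital overlap around the ring; 2 ring double bonds (4 π electrons) plus a heteroatom lone pair (2) give 6 π electrons. That satisfies 4n+2 with n=1, so it is aromatic (pyrrole).
The 6-membered ring is fully conjugated (every ring atom contributes a p orbital); 3 ring double bonds give 6 π electrons. Since 6 = 4n+2 (n=1), it is aromatic (benzene ring).
The 5-membered ring with one oxygen has two sp³ carbons, so it is not fully conjugated — not aromatic (oxolane ring).
The 5-membered ring with two nitrogens (one N–H, one =N–) has a continuous p-orbital overlap around the ring; 2 ring double bonds (4 π electrons) plus a heteroatom lone pair (2) give 6 π electrons. Since 6 = 4n+2 (n=1), it is aromatic (imidazole).
3 of the 4 rings are aromatic. Total: 3.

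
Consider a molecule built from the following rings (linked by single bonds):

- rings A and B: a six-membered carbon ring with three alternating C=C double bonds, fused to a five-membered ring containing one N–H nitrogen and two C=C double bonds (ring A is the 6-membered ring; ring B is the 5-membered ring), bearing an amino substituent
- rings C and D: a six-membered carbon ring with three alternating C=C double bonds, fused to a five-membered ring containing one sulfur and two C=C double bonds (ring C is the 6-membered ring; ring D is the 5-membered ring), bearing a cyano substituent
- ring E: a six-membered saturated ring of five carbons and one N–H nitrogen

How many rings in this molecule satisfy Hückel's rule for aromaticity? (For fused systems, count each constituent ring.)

Rings A and B form a fused bicyclic system (with one N–H) with 9 sp² atoms and 10 π electrons from ring double bonds plus a heteroatom lone pair. 10 = 4(2)+2, so the system is aromatic and both rings count as aromatic (indole).
Rings C and D form a fused bicyclic system (with one sulfur) with 9 sp² atoms and 10 π electrons from ring double bonds plus a heteroatom lone pair. 10 = 4(2)+2, so the system is aromatic and both rings count as aromatic (benzothiophene).
Ring E has only sp³ atoms, so it is not fully conjugated — not aromatic (piperidine).
Aromatic: A, B, C, D. Total: 4.

4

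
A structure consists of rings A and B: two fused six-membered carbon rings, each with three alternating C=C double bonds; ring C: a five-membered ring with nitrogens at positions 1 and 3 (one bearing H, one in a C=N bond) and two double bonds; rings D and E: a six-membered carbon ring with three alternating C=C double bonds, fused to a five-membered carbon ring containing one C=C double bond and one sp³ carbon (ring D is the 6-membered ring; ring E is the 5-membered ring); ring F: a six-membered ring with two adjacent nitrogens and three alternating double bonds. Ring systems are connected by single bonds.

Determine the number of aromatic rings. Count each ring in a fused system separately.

Rings A and B form a fused bicyclic system with 10 sp² atoms and 10 π electrons from ring double bonds. 10 = 4(2)+2, so the system is aromatic and both rings count as aromatic (naphthalene).
Ring C is fully conjugated (every ring atom contributes a p orbital); 2 ring double bonds (4 π electrons) plus a heteroatom lone pair (2) give 6 π electrons. Since 6 = 4n+2 (n=1), ring C is aromatic (imidazole).
Ring D is planar and fully conjugated; 3 ring double bonds give 6 π electrons. Since 6 = 4n+2 (n=1), ring D is aromatic (benzene ring).
Ring E has one sp³ carbon, so it is not fully conjugated — not aromatic (cyclopentene ring).
Ring F is planar and fully conjugated; 3 ring double bonds give 6 π electrons. 6 = 4(1)+2, so ring F is aromatic (pyridazine).
Aromatic: A, B, C, D, F. Total: 5.

5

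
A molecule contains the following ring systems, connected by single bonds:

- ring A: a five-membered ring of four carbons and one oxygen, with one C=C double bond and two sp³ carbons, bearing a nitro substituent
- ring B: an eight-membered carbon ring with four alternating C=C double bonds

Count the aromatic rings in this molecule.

Ring A has two sp³ carbons, so it is not fully conjugated — not aromatic (2,3-dihydrofuran).
Ring B has only sp² ring atoms; a planar conformation would have a fully conjugated π system of 8 electrons. But 8 = 4(2), which is 4n not 4n+2, so ring B is not aromatic (cyclooctatetraene) — cyclooctatetraene distorts into a non-planar tub to avoid antiaromaticity.
No ring is aromatic. Total: 0.

0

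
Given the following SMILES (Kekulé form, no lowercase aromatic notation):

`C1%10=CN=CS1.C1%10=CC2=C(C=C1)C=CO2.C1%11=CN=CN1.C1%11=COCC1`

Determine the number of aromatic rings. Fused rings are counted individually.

4

The SMILES encodes a five-membered ring with a sulfur at position 1 and a nitrogen at position 3 (in a C=N bond), with two double bonds; a six-membered carbon ring with three alternating C=C double bonds, fused to a five-membered ring containing one oxygen and two C=C double bonds; a five-membered ring with nitrogens at positions 1 and 3 (one bearing H, one in a C=N bond) and two double bonds; a five-membered ring of four carbons and one oxygen, with one C=C double bond and two sp³ carbons.
The 5-membered ring with one sulfur and one =N– has a continuous p-orbital overlap around the ring; 2 ring double bonds (4 π electrons) plus a heteroatom lone pair (2) give 6 π electrons. Since 6 = 4n+2 (n=1), it is aromatic (thiazole).
The fused 6/5-membered bicyclic (with one oxygen) is a single π system with 9 sp² atoms and 10 π electrons from ring double bonds plus a heteroatom lone pair. 10 = 4(2)+2, so the system is aromatic and both rings count as aromatic (benzofuran).
The 5-membered ring with two nitrogens (one N–H, one =N–) has a continuous p-orbital overlap around the ring; 2 ring double bonds (4 π electrons) plus a heteroatom lone pair (2) give 6 π electrons. Since 6 = 4n+2 (n=1), it is aromatic (imidazole).
The 5-membered ring with one oxygen has two sp³ carbons, so it is not fully conjugated — not aromatic (2,3-dihydrofuran).
4 of the 5 rings are aromatic. Total: 4.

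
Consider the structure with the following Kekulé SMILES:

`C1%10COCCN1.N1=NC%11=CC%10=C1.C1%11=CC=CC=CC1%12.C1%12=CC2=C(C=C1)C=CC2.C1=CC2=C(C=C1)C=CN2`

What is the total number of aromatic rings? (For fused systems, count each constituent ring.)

4

The SMILES encodes a six-membered saturated ring with an oxygen and an N–H nitrogen at positions 1 and 4; a six-membered ring with two adjacent nitrogens and three alternating double bonds; a seven-membered carbon ring with three C=C double bonds and one sp³ carbon; a six-membered carbon ring with three alternating C=C double bonds, fused to a five-membered carbon ring containing one C=C double bond and one sp³ carbon; a six-membered carbon ring with three alternating C=C double bonds, fused to a five-membered ring containing one N–H nitrogen and two C=C double bonds.
The 6-membered ring with one oxygen and one N–H (1,4) has only sp³ atoms, so it is not fully conjugated — not aromatic (morpholine).
The 6-membered ring with two nitrogens (1,2) is planar and fully conjugated; 3 ring double bonds give 6 π electrons. That satisfies 4n+2 with n=1, so it is aromatic (pyridazine).
The 7-membered ring has one sp³ carbon, so it is not fully conjugated — not aromatic (cycloheptatriene).
The 6-membered ring has a continuous p-orbital overlap around the ring; 3 ring double bonds give 6 π electrons. Since 6 = 4n+2 (n=1), it is aromatic (benzene ring).
The 5-membered ring has one sp³ carbon, so it is not fully conjugated — not aromatic (cyclopentene ring).
The fused 6/5-membered bicyclic (with one N–H) is a single π system with 9 sp² atoms and 10 π electrons from ring double bonds plus a heteroatom lone pair. 10 = 4(2)+2, so the system is aromatic and both rings count as aromatic (indole).
4 of the 7 rings are aromatic. Total: 4.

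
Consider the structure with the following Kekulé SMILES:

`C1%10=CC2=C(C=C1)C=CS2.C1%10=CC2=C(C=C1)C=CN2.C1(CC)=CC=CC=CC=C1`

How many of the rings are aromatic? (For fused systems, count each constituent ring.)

4

The SMILES encodes a six-membered carbon ring with three alternating C=C double bonds, fused to a five-membered ring containing one sulfur and two C=C double bonds; a six-membered carbon ring with three alternating C=C double bonds, fused to a five-membered ring containing one N–H nitrogen and two C=C double bonds; an eight-membered carbon ring with four alternating C=C double bonds.
The fused 6/5-membered bicyclic (with one sulfur) is a single π system with 9 sp² atoms and 10 π electrons from ring double bonds plus a heteroatom lone pair. 10 = 4(2)+2, so the system is aromatic and both rings count as aromatic (benzothiophene).
The fused 6/5-membered bicyclic (with one N–H) is a single π system with 9 sp² atoms and 10 π electrons from ring double bonds plus a heteroatom lone pair. 10 = 4(2)+2, so the system is aromatic and both rings count as aromatic (indole).
The 8-membered ring has only sp² ring atoms; a planar conformation would have a fully conjugated π system of 8 electrons. But 8 = 4(2), which is 4n not 4n+2, so it is not aromatic (cyclooctatetraene) — cyclooctatetraene distorts into a non-planar tub to avoid antiaromaticity.
4 of the 5 rings are aromatic. Total: 4.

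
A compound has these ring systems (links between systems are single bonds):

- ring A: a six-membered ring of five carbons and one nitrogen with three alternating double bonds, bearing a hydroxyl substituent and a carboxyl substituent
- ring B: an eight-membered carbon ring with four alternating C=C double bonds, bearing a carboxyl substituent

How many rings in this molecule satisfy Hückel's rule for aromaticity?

1

Ring A is fully conjugated (every ring atom contributes a p orbital); 3 ring double bonds give 6 π electrons. 6 = 4(1)+2, so ring A is aromatic (pyridine).
Ring B has only sp² ring atoms; a planar conformation would have a fully conjugated π system of 8 electrons. But 8 = 4(2), which is 4n not 4n+2, so ring B is not aromatic (cyclooctatetraene) — cyclooctatetraene distorts into a non-planar tub to avoid antiaromaticity.
Aromatic: A. Total: 1.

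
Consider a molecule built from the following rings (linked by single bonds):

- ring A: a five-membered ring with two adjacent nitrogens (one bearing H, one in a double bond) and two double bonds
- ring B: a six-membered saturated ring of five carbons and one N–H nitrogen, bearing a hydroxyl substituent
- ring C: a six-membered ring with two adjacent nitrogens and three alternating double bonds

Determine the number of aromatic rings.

2

Ring A is fully conjugated (every ring atom contributes a p orbital); 2 ring double bonds (4 π electrons) plus a heteroatom lone pair (2) give 6 π electrons. That satisfies 4n+2 with n=1, so ring A is aromatic (pyrazole).
Ring B has only sp³ atoms, so it is not fully conjugated — not aromatic (piperidine).
Ring C has a continuous p-orbital overlap around the ring; 3 ring double bonds give 6 π electrons. That satisfies 4n+2 with n=1, so ring C is aromatic (pyridazine).
Aromatic: A, C. Total: 2.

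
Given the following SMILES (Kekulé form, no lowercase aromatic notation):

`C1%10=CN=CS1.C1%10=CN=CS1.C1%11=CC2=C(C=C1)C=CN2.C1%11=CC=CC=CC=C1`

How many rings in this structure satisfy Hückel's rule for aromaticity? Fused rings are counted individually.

The SMILES encodes a five-membered ring with a sulfur at position 1 and a nitrogen at position 3 (in a C=N bond), with two double bonds; a five-membered ring with a sulfur at position 1 and a nitrogen at position 3 (in a C=N bond), with two double bonds; a six-membered carbon ring with three alternating C=C double bonds, fused to a five-membered ring containing one N–H nitrogen and two C=C double bonds; an eight-membered carbon ring with four alternating C=C double bonds.
The 5-membered ring with one sulfur and one =N– has a continuous p-orbital overlap around the ring; 2 ring double bonds (4 π electrons) plus a heteroatom lone pair (2) give 6 π electrons. Since 6 = 4n+2 (n=1), it is aromatic (thiazole).
The second 5-membered ring with one sulfur and one =N– is fully conjugated (every ring atom contributes a p orbital); 2 ring double bonds (4 π electrons) plus a heteroatom lone pair (2) give 6 π electrons. 6 = 4(1)+2, so it is aromatic (thiazole).
The fused 6/5-membered bicyclic (with one N–H) is a single π system with 9 sp² atoms and 10 π electrons from ring double bonds plus a heteroatom lone pair. 10 = 4(2)+2, so the system is aromatic and both rings count as aromatic (indole).
The 8-membered ring has only sp² ring atoms; a planar conformation would have a fully conjugated π system of 8 electrons. But 8 = 4(2), which is 4n not 4n+2, so it is not aromatic (cyclooctatetraene) — cyclooctatetraene distorts into a non-planar tub to avoid antiaromaticity.
4 of the 5 rings are aromatic. Total: 4.

4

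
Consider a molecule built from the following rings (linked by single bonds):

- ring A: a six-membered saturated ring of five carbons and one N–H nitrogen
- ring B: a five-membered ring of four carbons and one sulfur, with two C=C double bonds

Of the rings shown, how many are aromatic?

Ring A has only sp³ atoms, so it is not fully conjugated — not aromatic (piperidine).
Ring B is fully conjugated (every ring atom contributes a p orbital); 2 ring double bonds (4 π electrons) plus a heteroatom lone pair (2) give 6 π electrons. Since 6 = 4n+2 (n=1), ring B is aromatic (thiophene).
Aromatic: B. Total: 1.

1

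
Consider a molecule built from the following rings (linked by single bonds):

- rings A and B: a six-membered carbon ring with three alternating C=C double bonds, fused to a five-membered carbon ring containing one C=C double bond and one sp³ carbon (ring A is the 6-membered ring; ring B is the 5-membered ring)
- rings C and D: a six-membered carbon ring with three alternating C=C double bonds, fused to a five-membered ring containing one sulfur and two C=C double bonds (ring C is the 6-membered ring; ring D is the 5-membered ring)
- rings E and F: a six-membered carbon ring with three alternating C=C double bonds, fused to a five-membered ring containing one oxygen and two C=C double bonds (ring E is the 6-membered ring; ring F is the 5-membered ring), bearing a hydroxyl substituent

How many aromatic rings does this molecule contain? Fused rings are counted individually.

Ring A is planar and fully conjugated; 3 ring double bonds give 6 π electrons. That satisfies 4n+2 with n=1, so ring A is aromatic (benzene ring).
Ring B has one sp³ carbon, so it is not fully conjugated — not aromatic (cyclopentene ring).
Rings C and D form a fused bicyclic system (with one sulfur) with 9 sp² atoms and 10 π electrons from ring double bonds plus a heteroatom lone pair. 10 = 4(2)+2, so the system is aromatic and both rings count as aromatic (benzothiophene).
Rings E and F form a fused bicyclic system (with one oxygen) with 9 sp² atoms and 10 π electrons from ring double bonds plus a heteroatom lone pair. 10 = 4(2)+2, so the system is aromatic and both rings count as aromatic (benzofuran).
Aromatic: A, C, D, E, F. Total: 5.

5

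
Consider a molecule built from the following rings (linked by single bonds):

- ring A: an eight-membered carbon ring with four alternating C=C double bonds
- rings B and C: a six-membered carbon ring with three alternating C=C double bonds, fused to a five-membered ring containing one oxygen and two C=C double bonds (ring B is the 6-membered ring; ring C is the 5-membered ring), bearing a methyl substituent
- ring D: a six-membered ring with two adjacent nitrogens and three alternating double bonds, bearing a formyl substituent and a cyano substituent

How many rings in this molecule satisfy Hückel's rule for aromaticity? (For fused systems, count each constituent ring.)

3

Ring A has only sp² ring atoms; a planar conformation would have a fully conjugated π system of 8 electrons. But 8 = 4(2), which is 4n not 4n+2, so ring A is not aromatic (cyclooctatetraene) — cyclooctatetraene distorts into a non-planar tub to avoid antiaromaticity.
Rings B and C form a fused bicyclic system (with one oxygen) with 9 sp² atoms and 10 π electrons from ring double bonds plus a heteroatom lone pair. 10 = 4(2)+2, so the system is aromatic and both rings count as aromatic (benzofuran).
Ring D is planar and fully conjugated; 3 ring double bonds give 6 π electrons. 6 = 4(1)+2, so ring D is aromatic (pyridazine).
Aromatic: B, C, D. Total: 3.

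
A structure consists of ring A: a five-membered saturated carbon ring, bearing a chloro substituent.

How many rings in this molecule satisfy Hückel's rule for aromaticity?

Ring A has only sp³ atoms, so it is not fully conjugated — not aromatic (cyclopentane).

0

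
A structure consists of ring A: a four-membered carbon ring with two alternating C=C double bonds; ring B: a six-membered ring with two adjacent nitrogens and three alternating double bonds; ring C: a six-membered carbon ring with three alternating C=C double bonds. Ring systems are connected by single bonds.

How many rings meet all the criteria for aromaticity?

Ring A has only sp² ring atoms; a planar conformation would have a fully conjugated π system of 4 electrons. But 4 = 4(1), which is 4n not 4n+2, so ring A is not aromatic (cyclobutadiene) — cyclobutadiene is antiaromatic and distorts to a rectangle.
Ring B is planar and fully conjugated; 3 ring double bonds give 6 π electrons. Since 6 = 4n+2 (n=1), ring B is aromatic (pyridazine).
Ring C has a continuous p-orbital overlap around the ring; 3 ring double bonds give 6 π electrons. Since 6 = 4n+2 (n=1), ring C is aromatic (benzene).
Aromatic: B, C. Total: 2.

2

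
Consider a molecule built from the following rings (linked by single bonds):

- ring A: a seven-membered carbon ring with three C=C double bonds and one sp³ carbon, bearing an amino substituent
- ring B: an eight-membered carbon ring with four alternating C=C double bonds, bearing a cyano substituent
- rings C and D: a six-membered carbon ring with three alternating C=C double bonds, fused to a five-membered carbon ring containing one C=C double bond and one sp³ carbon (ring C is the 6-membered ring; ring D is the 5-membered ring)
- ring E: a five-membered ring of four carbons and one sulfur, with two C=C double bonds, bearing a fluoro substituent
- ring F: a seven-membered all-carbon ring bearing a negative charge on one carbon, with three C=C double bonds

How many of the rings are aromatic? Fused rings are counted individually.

2

Ring A has one sp³ carbon, so it is not fully conjugated — not aromatic (cycloheptatriene).
Ring B has only sp² ring atoms; a planar conformation would have a fully conjugated π system of 8 electrons. But 8 = 4(2), which is 4n not 4n+2, so ring B is not aromatic (cyclooctatetraene) — cyclooctatetraene distorts into a non-planar tub to avoid antiaromaticity.
Ring C is planar and fully conjugated; 3 ring double bonds give 6 π electrons. Since 6 = 4n+2 (n=1), ring C is aromatic (benzene ring).
Ring D has one sp³ carbon, so it is not fully conjugated — not aromatic (cyclopentene ring).
Ring E is fully conjugated (every ring atom contributes a p orbital); 2 ring double bonds (4 π electrons) plus a heteroatom lone pair (2) give 6 π electrons. 6 = 4(1)+2, so ring E is aromatic (thiophene).
Ring F has only sp² ring atoms; a planar conformation would have a fully conjugated π system of 8 electrons. But 8 = 4(2), which is 4n not 4n+2, so ring F is not aromatic (cycloheptatrienyl anion).
Aromatic: C, E. Total: 2.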